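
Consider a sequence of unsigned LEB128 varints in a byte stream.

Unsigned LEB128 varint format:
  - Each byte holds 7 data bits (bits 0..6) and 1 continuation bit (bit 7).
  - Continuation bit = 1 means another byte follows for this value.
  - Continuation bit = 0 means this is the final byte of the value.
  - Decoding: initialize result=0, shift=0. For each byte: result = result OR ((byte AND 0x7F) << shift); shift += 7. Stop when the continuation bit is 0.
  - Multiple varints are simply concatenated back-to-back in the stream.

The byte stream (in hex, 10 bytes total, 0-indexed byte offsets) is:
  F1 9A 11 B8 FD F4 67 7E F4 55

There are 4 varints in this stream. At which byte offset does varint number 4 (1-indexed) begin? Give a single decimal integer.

  byte[0]=0xF1 cont=1 payload=0x71=113: acc |= 113<<0 -> acc=113 shift=7
  byte[1]=0x9A cont=1 payload=0x1A=26: acc |= 26<<7 -> acc=3441 shift=14
  byte[2]=0x11 cont=0 payload=0x11=17: acc |= 17<<14 -> acc=281969 shift=21 [end]
Varint 1: bytes[0:3] = F1 9A 11 -> value 281969 (3 byte(s))
  byte[3]=0xB8 cont=1 payload=0x38=56: acc |= 56<<0 -> acc=56 shift=7
  byte[4]=0xFD cont=1 payload=0x7D=125: acc |= 125<<7 -> acc=16056 shift=14
  byte[5]=0xF4 cont=1 payload=0x74=116: acc |= 116<<14 -> acc=1916600 shift=21
  byte[6]=0x67 cont=0 payload=0x67=103: acc |= 103<<21 -> acc=217923256 shift=28 [end]
Varint 2: bytes[3:7] = B8 FD F4 67 -> value 217923256 (4 byte(s))
  byte[7]=0x7E cont=0 payload=0x7E=126: acc |= 126<<0 -> acc=126 shift=7 [end]
Varint 3: bytes[7:8] = 7E -> value 126 (1 byte(s))
  byte[8]=0xF4 cont=1 payload=0x74=116: acc |= 116<<0 -> acc=116 shift=7
  byte[9]=0x55 cont=0 payload=0x55=85: acc |= 85<<7 -> acc=10996 shift=14 [end]
Varint 4: bytes[8:10] = F4 55 -> value 10996 (2 byte(s))

Answer: 8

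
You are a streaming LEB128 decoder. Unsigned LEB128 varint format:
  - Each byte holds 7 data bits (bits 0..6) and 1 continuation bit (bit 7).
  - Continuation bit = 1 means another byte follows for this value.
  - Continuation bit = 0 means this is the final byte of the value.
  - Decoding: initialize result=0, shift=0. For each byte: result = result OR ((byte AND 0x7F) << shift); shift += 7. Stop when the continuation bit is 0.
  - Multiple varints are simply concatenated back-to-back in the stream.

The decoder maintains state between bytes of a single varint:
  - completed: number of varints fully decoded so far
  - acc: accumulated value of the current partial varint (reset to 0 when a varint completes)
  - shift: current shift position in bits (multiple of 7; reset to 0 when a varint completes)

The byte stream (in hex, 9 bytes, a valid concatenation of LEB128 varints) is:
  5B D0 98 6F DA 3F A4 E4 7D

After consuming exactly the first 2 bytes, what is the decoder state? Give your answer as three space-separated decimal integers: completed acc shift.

Answer: 1 80 7

Derivation:
byte[0]=0x5B cont=0 payload=0x5B: varint #1 complete (value=91); reset -> completed=1 acc=0 shift=0
byte[1]=0xD0 cont=1 payload=0x50: acc |= 80<<0 -> completed=1 acc=80 shift=7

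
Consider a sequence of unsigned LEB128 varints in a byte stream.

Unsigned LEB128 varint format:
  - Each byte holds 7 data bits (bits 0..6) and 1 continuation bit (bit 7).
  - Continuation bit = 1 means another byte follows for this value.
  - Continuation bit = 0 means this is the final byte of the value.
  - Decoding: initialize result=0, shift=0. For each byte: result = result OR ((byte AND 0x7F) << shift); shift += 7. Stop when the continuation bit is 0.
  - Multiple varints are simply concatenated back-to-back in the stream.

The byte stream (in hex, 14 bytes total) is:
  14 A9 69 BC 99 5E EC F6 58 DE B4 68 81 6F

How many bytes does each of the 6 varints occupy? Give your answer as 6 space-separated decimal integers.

Answer: 1 2 3 3 3 2

Derivation:
  byte[0]=0x14 cont=0 payload=0x14=20: acc |= 20<<0 -> acc=20 shift=7 [end]
Varint 1: bytes[0:1] = 14 -> value 20 (1 byte(s))
  byte[1]=0xA9 cont=1 payload=0x29=41: acc |= 41<<0 -> acc=41 shift=7
  byte[2]=0x69 cont=0 payload=0x69=105: acc |= 105<<7 -> acc=13481 shift=14 [end]
Varint 2: bytes[1:3] = A9 69 -> value 13481 (2 byte(s))
  byte[3]=0xBC cont=1 payload=0x3C=60: acc |= 60<<0 -> acc=60 shift=7
  byte[4]=0x99 cont=1 payload=0x19=25: acc |= 25<<7 -> acc=3260 shift=14
  byte[5]=0x5E cont=0 payload=0x5E=94: acc |= 94<<14 -> acc=1543356 shift=21 [end]
Varint 3: bytes[3:6] = BC 99 5E -> value 1543356 (3 byte(s))
  byte[6]=0xEC cont=1 payload=0x6C=108: acc |= 108<<0 -> acc=108 shift=7
  byte[7]=0xF6 cont=1 payload=0x76=118: acc |= 118<<7 -> acc=15212 shift=14
  byte[8]=0x58 cont=0 payload=0x58=88: acc |= 88<<14 -> acc=1457004 shift=21 [end]
Varint 4: bytes[6:9] = EC F6 58 -> value 1457004 (3 byte(s))
  byte[9]=0xDE cont=1 payload=0x5E=94: acc |= 94<<0 -> acc=94 shift=7
  byte[10]=0xB4 cont=1 payload=0x34=52: acc |= 52<<7 -> acc=6750 shift=14
  byte[11]=0x68 cont=0 payload=0x68=104: acc |= 104<<14 -> acc=1710686 shift=21 [end]
Varint 5: bytes[9:12] = DE B4 68 -> value 1710686 (3 byte(s))
  byte[12]=0x81 cont=1 payload=0x01=1: acc |= 1<<0 -> acc=1 shift=7
  byte[13]=0x6F cont=0 payload=0x6F=111: acc |= 111<<7 -> acc=14209 shift=14 [end]
Varint 6: bytes[12:14] = 81 6F -> value 14209 (2 byte(s))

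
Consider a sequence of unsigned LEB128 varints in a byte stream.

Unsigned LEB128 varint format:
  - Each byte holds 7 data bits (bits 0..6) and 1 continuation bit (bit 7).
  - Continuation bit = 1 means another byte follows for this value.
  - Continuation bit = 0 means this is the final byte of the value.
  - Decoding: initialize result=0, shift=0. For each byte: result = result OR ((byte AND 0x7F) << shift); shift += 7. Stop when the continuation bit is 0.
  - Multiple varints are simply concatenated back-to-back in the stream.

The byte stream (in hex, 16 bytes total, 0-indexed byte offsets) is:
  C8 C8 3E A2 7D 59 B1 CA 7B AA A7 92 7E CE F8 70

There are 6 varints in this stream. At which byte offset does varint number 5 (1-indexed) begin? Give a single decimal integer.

  byte[0]=0xC8 cont=1 payload=0x48=72: acc |= 72<<0 -> acc=72 shift=7
  byte[1]=0xC8 cont=1 payload=0x48=72: acc |= 72<<7 -> acc=9288 shift=14
  byte[2]=0x3E cont=0 payload=0x3E=62: acc |= 62<<14 -> acc=1025096 shift=21 [end]
Varint 1: bytes[0:3] = C8 C8 3E -> value 1025096 (3 byte(s))
  byte[3]=0xA2 cont=1 payload=0x22=34: acc |= 34<<0 -> acc=34 shift=7
  byte[4]=0x7D cont=0 payload=0x7D=125: acc |= 125<<7 -> acc=16034 shift=14 [end]
Varint 2: bytes[3:5] = A2 7D -> value 16034 (2 byte(s))
  byte[5]=0x59 cont=0 payload=0x59=89: acc |= 89<<0 -> acc=89 shift=7 [end]
Varint 3: bytes[5:6] = 59 -> value 89 (1 byte(s))
  byte[6]=0xB1 cont=1 payload=0x31=49: acc |= 49<<0 -> acc=49 shift=7
  byte[7]=0xCA cont=1 payload=0x4A=74: acc |= 74<<7 -> acc=9521 shift=14
  byte[8]=0x7B cont=0 payload=0x7B=123: acc |= 123<<14 -> acc=2024753 shift=21 [end]
Varint 4: bytes[6:9] = B1 CA 7B -> value 2024753 (3 byte(s))
  byte[9]=0xAA cont=1 payload=0x2A=42: acc |= 42<<0 -> acc=42 shift=7
  byte[10]=0xA7 cont=1 payload=0x27=39: acc |= 39<<7 -> acc=5034 shift=14
  byte[11]=0x92 cont=1 payload=0x12=18: acc |= 18<<14 -> acc=299946 shift=21
  byte[12]=0x7E cont=0 payload=0x7E=126: acc |= 126<<21 -> acc=264541098 shift=28 [end]
Varint 5: bytes[9:13] = AA A7 92 7E -> value 264541098 (4 byte(s))
  byte[13]=0xCE cont=1 payload=0x4E=78: acc |= 78<<0 -> acc=78 shift=7
  byte[14]=0xF8 cont=1 payload=0x78=120: acc |= 120<<7 -> acc=15438 shift=14
  byte[15]=0x70 cont=0 payload=0x70=112: acc |= 112<<14 -> acc=1850446 shift=21 [end]
Varint 6: bytes[13:16] = CE F8 70 -> value 1850446 (3 byte(s))

Answer: 9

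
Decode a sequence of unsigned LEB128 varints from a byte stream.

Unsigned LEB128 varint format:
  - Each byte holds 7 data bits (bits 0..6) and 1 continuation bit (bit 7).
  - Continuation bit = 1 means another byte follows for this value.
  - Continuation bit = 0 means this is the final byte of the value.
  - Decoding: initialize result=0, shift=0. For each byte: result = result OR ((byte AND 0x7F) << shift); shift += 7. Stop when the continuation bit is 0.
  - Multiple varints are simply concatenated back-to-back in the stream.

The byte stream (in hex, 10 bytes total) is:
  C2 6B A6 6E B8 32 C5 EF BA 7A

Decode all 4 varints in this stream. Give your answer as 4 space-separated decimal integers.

  byte[0]=0xC2 cont=1 payload=0x42=66: acc |= 66<<0 -> acc=66 shift=7
  byte[1]=0x6B cont=0 payload=0x6B=107: acc |= 107<<7 -> acc=13762 shift=14 [end]
Varint 1: bytes[0:2] = C2 6B -> value 13762 (2 byte(s))
  byte[2]=0xA6 cont=1 payload=0x26=38: acc |= 38<<0 -> acc=38 shift=7
  byte[3]=0x6E cont=0 payload=0x6E=110: acc |= 110<<7 -> acc=14118 shift=14 [end]
Varint 2: bytes[2:4] = A6 6E -> value 14118 (2 byte(s))
  byte[4]=0xB8 cont=1 payload=0x38=56: acc |= 56<<0 -> acc=56 shift=7
  byte[5]=0x32 cont=0 payload=0x32=50: acc |= 50<<7 -> acc=6456 shift=14 [end]
Varint 3: bytes[4:6] = B8 32 -> value 6456 (2 byte(s))
  byte[6]=0xC5 cont=1 payload=0x45=69: acc |= 69<<0 -> acc=69 shift=7
  byte[7]=0xEF cont=1 payload=0x6F=111: acc |= 111<<7 -> acc=14277 shift=14
  byte[8]=0xBA cont=1 payload=0x3A=58: acc |= 58<<14 -> acc=964549 shift=21
  byte[9]=0x7A cont=0 payload=0x7A=122: acc |= 122<<21 -> acc=256817093 shift=28 [end]
Varint 4: bytes[6:10] = C5 EF BA 7A -> value 256817093 (4 byte(s))

Answer: 13762 14118 6456 256817093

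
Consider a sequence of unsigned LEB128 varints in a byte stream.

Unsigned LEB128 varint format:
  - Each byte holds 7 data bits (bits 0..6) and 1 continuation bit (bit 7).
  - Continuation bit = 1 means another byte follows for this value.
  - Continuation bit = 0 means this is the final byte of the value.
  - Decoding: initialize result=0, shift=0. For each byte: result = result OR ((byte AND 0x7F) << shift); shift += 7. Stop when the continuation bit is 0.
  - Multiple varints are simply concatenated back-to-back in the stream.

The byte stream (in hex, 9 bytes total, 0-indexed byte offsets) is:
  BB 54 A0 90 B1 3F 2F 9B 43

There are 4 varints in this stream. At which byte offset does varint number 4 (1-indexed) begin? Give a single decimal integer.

  byte[0]=0xBB cont=1 payload=0x3B=59: acc |= 59<<0 -> acc=59 shift=7
  byte[1]=0x54 cont=0 payload=0x54=84: acc |= 84<<7 -> acc=10811 shift=14 [end]
Varint 1: bytes[0:2] = BB 54 -> value 10811 (2 byte(s))
  byte[2]=0xA0 cont=1 payload=0x20=32: acc |= 32<<0 -> acc=32 shift=7
  byte[3]=0x90 cont=1 payload=0x10=16: acc |= 16<<7 -> acc=2080 shift=14
  byte[4]=0xB1 cont=1 payload=0x31=49: acc |= 49<<14 -> acc=804896 shift=21
  byte[5]=0x3F cont=0 payload=0x3F=63: acc |= 63<<21 -> acc=132925472 shift=28 [end]
Varint 2: bytes[2:6] = A0 90 B1 3F -> value 132925472 (4 byte(s))
  byte[6]=0x2F cont=0 payload=0x2F=47: acc |= 47<<0 -> acc=47 shift=7 [end]
Varint 3: bytes[6:7] = 2F -> value 47 (1 byte(s))
  byte[7]=0x9B cont=1 payload=0x1B=27: acc |= 27<<0 -> acc=27 shift=7
  byte[8]=0x43 cont=0 payload=0x43=67: acc |= 67<<7 -> acc=8603 shift=14 [end]
Varint 4: bytes[7:9] = 9B 43 -> value 8603 (2 byte(s))

Answer: 7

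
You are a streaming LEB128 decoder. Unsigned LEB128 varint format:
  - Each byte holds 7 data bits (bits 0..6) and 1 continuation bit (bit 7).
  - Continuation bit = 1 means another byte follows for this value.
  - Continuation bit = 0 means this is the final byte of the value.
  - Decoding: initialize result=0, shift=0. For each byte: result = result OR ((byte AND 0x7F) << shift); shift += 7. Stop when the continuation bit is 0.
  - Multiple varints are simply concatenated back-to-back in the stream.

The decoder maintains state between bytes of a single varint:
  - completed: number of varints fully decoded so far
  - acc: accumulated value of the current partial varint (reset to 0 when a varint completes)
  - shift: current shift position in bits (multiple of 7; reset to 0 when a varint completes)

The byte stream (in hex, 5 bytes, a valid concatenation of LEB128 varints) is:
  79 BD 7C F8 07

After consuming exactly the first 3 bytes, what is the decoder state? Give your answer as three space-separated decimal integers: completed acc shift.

Answer: 2 0 0

Derivation:
byte[0]=0x79 cont=0 payload=0x79: varint #1 complete (value=121); reset -> completed=1 acc=0 shift=0
byte[1]=0xBD cont=1 payload=0x3D: acc |= 61<<0 -> completed=1 acc=61 shift=7
byte[2]=0x7C cont=0 payload=0x7C: varint #2 complete (value=15933); reset -> completed=2 acc=0 shift=0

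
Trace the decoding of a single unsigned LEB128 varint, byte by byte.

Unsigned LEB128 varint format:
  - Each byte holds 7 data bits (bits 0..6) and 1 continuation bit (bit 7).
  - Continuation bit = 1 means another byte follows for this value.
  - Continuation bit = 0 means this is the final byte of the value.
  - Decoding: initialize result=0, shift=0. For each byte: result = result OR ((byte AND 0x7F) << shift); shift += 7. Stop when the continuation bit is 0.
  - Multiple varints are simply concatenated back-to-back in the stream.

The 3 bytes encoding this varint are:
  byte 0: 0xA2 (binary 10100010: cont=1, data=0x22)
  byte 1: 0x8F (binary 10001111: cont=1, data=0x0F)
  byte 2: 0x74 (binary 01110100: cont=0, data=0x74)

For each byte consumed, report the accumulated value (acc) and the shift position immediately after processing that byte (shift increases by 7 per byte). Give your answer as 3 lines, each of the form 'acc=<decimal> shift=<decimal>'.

byte 0=0xA2: payload=0x22=34, contrib = 34<<0 = 34; acc -> 34, shift -> 7
byte 1=0x8F: payload=0x0F=15, contrib = 15<<7 = 1920; acc -> 1954, shift -> 14
byte 2=0x74: payload=0x74=116, contrib = 116<<14 = 1900544; acc -> 1902498, shift -> 21

Answer: acc=34 shift=7
acc=1954 shift=14
acc=1902498 shift=21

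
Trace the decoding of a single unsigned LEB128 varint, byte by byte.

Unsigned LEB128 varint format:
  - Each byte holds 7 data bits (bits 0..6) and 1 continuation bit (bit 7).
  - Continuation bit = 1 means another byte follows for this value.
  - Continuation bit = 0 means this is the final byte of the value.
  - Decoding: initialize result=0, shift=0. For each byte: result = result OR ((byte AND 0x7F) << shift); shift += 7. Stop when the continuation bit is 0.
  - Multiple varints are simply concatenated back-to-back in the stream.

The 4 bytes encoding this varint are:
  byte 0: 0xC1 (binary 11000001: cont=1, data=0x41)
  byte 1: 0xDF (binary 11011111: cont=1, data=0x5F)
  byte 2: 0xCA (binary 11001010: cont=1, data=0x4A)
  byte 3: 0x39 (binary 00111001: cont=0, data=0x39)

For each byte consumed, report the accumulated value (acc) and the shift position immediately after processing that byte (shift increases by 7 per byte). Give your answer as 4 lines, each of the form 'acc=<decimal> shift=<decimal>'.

Answer: acc=65 shift=7
acc=12225 shift=14
acc=1224641 shift=21
acc=120762305 shift=28

Derivation:
byte 0=0xC1: payload=0x41=65, contrib = 65<<0 = 65; acc -> 65, shift -> 7
byte 1=0xDF: payload=0x5F=95, contrib = 95<<7 = 12160; acc -> 12225, shift -> 14
byte 2=0xCA: payload=0x4A=74, contrib = 74<<14 = 1212416; acc -> 1224641, shift -> 21
byte 3=0x39: payload=0x39=57, contrib = 57<<21 = 119537664; acc -> 120762305, shift -> 28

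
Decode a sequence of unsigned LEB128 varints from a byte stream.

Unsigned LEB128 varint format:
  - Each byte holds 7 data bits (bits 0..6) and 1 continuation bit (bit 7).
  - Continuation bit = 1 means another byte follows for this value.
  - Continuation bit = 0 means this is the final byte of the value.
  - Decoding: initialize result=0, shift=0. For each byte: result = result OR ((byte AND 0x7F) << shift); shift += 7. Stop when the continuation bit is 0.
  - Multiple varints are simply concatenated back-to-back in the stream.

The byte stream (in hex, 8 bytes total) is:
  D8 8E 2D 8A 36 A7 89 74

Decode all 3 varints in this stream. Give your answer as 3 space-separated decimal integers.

Answer: 739160 6922 1901735

Derivation:
  byte[0]=0xD8 cont=1 payload=0x58=88: acc |= 88<<0 -> acc=88 shift=7
  byte[1]=0x8E cont=1 payload=0x0E=14: acc |= 14<<7 -> acc=1880 shift=14
  byte[2]=0x2D cont=0 payload=0x2D=45: acc |= 45<<14 -> acc=739160 shift=21 [end]
Varint 1: bytes[0:3] = D8 8E 2D -> value 739160 (3 byte(s))
  byte[3]=0x8A cont=1 payload=0x0A=10: acc |= 10<<0 -> acc=10 shift=7
  byte[4]=0x36 cont=0 payload=0x36=54: acc |= 54<<7 -> acc=6922 shift=14 [end]
Varint 2: bytes[3:5] = 8A 36 -> value 6922 (2 byte(s))
  byte[5]=0xA7 cont=1 payload=0x27=39: acc |= 39<<0 -> acc=39 shift=7
  byte[6]=0x89 cont=1 payload=0x09=9: acc |= 9<<7 -> acc=1191 shift=14
  byte[7]=0x74 cont=0 payload=0x74=116: acc |= 116<<14 -> acc=1901735 shift=21 [end]
Varint 3: bytes[5:8] = A7 89 74 -> value 1901735 (3 byte(s))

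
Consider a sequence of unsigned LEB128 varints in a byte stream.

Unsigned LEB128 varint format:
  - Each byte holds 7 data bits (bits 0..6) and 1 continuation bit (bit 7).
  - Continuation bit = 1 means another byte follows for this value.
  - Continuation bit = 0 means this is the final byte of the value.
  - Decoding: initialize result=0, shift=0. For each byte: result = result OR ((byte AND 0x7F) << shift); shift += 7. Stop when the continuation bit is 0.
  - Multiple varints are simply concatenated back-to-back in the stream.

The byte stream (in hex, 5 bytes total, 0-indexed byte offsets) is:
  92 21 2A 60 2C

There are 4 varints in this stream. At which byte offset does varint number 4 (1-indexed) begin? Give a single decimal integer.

Answer: 4

Derivation:
  byte[0]=0x92 cont=1 payload=0x12=18: acc |= 18<<0 -> acc=18 shift=7
  byte[1]=0x21 cont=0 payload=0x21=33: acc |= 33<<7 -> acc=4242 shift=14 [end]
Varint 1: bytes[0:2] = 92 21 -> value 4242 (2 byte(s))
  byte[2]=0x2A cont=0 payload=0x2A=42: acc |= 42<<0 -> acc=42 shift=7 [end]
Varint 2: bytes[2:3] = 2A -> value 42 (1 byte(s))
  byte[3]=0x60 cont=0 payload=0x60=96: acc |= 96<<0 -> acc=96 shift=7 [end]
Varint 3: bytes[3:4] = 60 -> value 96 (1 byte(s))
  byte[4]=0x2C cont=0 payload=0x2C=44: acc |= 44<<0 -> acc=44 shift=7 [end]
Varint 4: bytes[4:5] = 2C -> value 44 (1 byte(s))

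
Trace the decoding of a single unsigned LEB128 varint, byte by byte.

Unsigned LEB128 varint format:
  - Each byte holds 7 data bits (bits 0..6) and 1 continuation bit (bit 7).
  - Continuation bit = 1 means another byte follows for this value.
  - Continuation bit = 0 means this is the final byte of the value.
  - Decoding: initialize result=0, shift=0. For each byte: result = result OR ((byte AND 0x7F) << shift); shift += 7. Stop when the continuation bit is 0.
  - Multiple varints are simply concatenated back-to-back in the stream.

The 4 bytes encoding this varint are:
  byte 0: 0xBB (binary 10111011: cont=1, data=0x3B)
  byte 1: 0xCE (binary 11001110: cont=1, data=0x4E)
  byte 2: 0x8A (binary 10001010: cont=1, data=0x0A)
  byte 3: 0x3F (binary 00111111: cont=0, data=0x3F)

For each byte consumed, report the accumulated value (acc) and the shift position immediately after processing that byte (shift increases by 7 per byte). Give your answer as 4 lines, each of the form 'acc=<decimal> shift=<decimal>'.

byte 0=0xBB: payload=0x3B=59, contrib = 59<<0 = 59; acc -> 59, shift -> 7
byte 1=0xCE: payload=0x4E=78, contrib = 78<<7 = 9984; acc -> 10043, shift -> 14
byte 2=0x8A: payload=0x0A=10, contrib = 10<<14 = 163840; acc -> 173883, shift -> 21
byte 3=0x3F: payload=0x3F=63, contrib = 63<<21 = 132120576; acc -> 132294459, shift -> 28

Answer: acc=59 shift=7
acc=10043 shift=14
acc=173883 shift=21
acc=132294459 shift=28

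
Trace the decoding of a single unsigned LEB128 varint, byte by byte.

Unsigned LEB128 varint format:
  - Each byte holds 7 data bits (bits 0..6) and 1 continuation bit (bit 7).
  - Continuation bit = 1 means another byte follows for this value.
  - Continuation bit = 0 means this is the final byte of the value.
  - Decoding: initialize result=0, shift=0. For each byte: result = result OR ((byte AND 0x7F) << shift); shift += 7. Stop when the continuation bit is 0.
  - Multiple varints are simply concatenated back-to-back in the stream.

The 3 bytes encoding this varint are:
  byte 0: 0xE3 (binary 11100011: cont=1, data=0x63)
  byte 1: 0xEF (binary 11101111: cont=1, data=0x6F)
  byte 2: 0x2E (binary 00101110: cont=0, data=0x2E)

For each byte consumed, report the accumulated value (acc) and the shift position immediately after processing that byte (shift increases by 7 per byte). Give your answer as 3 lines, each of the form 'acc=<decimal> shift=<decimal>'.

Answer: acc=99 shift=7
acc=14307 shift=14
acc=767971 shift=21

Derivation:
byte 0=0xE3: payload=0x63=99, contrib = 99<<0 = 99; acc -> 99, shift -> 7
byte 1=0xEF: payload=0x6F=111, contrib = 111<<7 = 14208; acc -> 14307, shift -> 14
byte 2=0x2E: payload=0x2E=46, contrib = 46<<14 = 753664; acc -> 767971, shift -> 21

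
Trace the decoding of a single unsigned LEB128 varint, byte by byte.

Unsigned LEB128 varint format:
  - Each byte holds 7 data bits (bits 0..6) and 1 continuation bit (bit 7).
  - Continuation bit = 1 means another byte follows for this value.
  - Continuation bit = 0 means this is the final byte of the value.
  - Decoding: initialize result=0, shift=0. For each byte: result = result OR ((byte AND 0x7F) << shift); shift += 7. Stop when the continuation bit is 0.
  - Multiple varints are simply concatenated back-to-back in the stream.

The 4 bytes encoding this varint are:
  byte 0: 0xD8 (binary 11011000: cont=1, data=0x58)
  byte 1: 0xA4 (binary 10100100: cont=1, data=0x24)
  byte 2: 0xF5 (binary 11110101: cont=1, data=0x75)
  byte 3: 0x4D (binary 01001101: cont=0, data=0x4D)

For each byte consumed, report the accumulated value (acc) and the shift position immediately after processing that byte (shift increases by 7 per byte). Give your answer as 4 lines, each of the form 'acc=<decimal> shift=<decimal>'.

byte 0=0xD8: payload=0x58=88, contrib = 88<<0 = 88; acc -> 88, shift -> 7
byte 1=0xA4: payload=0x24=36, contrib = 36<<7 = 4608; acc -> 4696, shift -> 14
byte 2=0xF5: payload=0x75=117, contrib = 117<<14 = 1916928; acc -> 1921624, shift -> 21
byte 3=0x4D: payload=0x4D=77, contrib = 77<<21 = 161480704; acc -> 163402328, shift -> 28

Answer: acc=88 shift=7
acc=4696 shift=14
acc=1921624 shift=21
acc=163402328 shift=28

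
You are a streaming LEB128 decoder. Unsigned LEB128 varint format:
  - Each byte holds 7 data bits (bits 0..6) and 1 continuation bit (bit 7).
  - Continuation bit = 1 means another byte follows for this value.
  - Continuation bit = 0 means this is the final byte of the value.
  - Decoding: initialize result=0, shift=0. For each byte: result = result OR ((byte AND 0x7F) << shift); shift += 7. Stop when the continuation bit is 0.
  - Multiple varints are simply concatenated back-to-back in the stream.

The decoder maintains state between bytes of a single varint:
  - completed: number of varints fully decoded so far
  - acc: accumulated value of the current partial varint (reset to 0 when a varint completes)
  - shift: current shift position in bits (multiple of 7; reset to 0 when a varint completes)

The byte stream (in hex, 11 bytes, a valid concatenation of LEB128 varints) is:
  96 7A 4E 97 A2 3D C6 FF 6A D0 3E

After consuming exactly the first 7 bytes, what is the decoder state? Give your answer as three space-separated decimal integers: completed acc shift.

Answer: 3 70 7

Derivation:
byte[0]=0x96 cont=1 payload=0x16: acc |= 22<<0 -> completed=0 acc=22 shift=7
byte[1]=0x7A cont=0 payload=0x7A: varint #1 complete (value=15638); reset -> completed=1 acc=0 shift=0
byte[2]=0x4E cont=0 payload=0x4E: varint #2 complete (value=78); reset -> completed=2 acc=0 shift=0
byte[3]=0x97 cont=1 payload=0x17: acc |= 23<<0 -> completed=2 acc=23 shift=7
byte[4]=0xA2 cont=1 payload=0x22: acc |= 34<<7 -> completed=2 acc=4375 shift=14
byte[5]=0x3D cont=0 payload=0x3D: varint #3 complete (value=1003799); reset -> completed=3 acc=0 shift=0
byte[6]=0xC6 cont=1 payload=0x46: acc |= 70<<0 -> completed=3 acc=70 shift=7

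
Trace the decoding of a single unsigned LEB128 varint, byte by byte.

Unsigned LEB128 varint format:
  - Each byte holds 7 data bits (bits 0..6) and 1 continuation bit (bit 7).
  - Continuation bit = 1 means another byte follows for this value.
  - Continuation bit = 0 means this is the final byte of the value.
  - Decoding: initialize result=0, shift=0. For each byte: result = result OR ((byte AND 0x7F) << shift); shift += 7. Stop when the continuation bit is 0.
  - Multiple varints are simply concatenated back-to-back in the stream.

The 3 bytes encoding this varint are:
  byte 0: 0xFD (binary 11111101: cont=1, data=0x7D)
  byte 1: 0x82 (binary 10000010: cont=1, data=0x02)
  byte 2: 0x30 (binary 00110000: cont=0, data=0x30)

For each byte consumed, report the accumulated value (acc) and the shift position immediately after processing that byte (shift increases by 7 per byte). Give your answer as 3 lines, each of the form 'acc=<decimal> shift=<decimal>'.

Answer: acc=125 shift=7
acc=381 shift=14
acc=786813 shift=21

Derivation:
byte 0=0xFD: payload=0x7D=125, contrib = 125<<0 = 125; acc -> 125, shift -> 7
byte 1=0x82: payload=0x02=2, contrib = 2<<7 = 256; acc -> 381, shift -> 14
byte 2=0x30: payload=0x30=48, contrib = 48<<14 = 786432; acc -> 786813, shift -> 21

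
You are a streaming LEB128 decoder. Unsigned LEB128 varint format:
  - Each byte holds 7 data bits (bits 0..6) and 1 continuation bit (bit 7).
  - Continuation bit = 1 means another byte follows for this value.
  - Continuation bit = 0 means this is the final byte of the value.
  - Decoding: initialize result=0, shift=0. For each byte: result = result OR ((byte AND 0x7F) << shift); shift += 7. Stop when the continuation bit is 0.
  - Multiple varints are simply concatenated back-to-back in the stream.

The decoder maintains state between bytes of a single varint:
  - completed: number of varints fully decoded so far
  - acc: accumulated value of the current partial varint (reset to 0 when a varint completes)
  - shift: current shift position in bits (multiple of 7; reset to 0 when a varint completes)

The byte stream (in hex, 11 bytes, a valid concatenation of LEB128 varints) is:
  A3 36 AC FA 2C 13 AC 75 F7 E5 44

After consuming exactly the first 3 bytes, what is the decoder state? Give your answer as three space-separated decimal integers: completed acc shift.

Answer: 1 44 7

Derivation:
byte[0]=0xA3 cont=1 payload=0x23: acc |= 35<<0 -> completed=0 acc=35 shift=7
byte[1]=0x36 cont=0 payload=0x36: varint #1 complete (value=6947); reset -> completed=1 acc=0 shift=0
byte[2]=0xAC cont=1 payload=0x2C: acc |= 44<<0 -> completed=1 acc=44 shift=7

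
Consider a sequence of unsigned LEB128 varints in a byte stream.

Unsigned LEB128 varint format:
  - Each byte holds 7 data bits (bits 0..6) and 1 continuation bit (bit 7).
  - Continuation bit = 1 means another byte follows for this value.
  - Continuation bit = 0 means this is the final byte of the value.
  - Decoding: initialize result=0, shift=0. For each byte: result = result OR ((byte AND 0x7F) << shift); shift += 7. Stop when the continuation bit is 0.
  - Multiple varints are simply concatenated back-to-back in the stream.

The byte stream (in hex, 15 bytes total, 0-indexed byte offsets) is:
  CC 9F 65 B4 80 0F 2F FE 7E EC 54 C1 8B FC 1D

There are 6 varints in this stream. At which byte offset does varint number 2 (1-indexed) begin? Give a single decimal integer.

Answer: 3

Derivation:
  byte[0]=0xCC cont=1 payload=0x4C=76: acc |= 76<<0 -> acc=76 shift=7
  byte[1]=0x9F cont=1 payload=0x1F=31: acc |= 31<<7 -> acc=4044 shift=14
  byte[2]=0x65 cont=0 payload=0x65=101: acc |= 101<<14 -> acc=1658828 shift=21 [end]
Varint 1: bytes[0:3] = CC 9F 65 -> value 1658828 (3 byte(s))
  byte[3]=0xB4 cont=1 payload=0x34=52: acc |= 52<<0 -> acc=52 shift=7
  byte[4]=0x80 cont=1 payload=0x00=0: acc |= 0<<7 -> acc=52 shift=14
  byte[5]=0x0F cont=0 payload=0x0F=15: acc |= 15<<14 -> acc=245812 shift=21 [end]
Varint 2: bytes[3:6] = B4 80 0F -> value 245812 (3 byte(s))
  byte[6]=0x2F cont=0 payload=0x2F=47: acc |= 47<<0 -> acc=47 shift=7 [end]
Varint 3: bytes[6:7] = 2F -> value 47 (1 byte(s))
  byte[7]=0xFE cont=1 payload=0x7E=126: acc |= 126<<0 -> acc=126 shift=7
  byte[8]=0x7E cont=0 payload=0x7E=126: acc |= 126<<7 -> acc=16254 shift=14 [end]
Varint 4: bytes[7:9] = FE 7E -> value 16254 (2 byte(s))
  byte[9]=0xEC cont=1 payload=0x6C=108: acc |= 108<<0 -> acc=108 shift=7
  byte[10]=0x54 cont=0 payload=0x54=84: acc |= 84<<7 -> acc=10860 shift=14 [end]
Varint 5: bytes[9:11] = EC 54 -> value 10860 (2 byte(s))
  byte[11]=0xC1 cont=1 payload=0x41=65: acc |= 65<<0 -> acc=65 shift=7
  byte[12]=0x8B cont=1 payload=0x0B=11: acc |= 11<<7 -> acc=1473 shift=14
  byte[13]=0xFC cont=1 payload=0x7C=124: acc |= 124<<14 -> acc=2033089 shift=21
  byte[14]=0x1D cont=0 payload=0x1D=29: acc |= 29<<21 -> acc=62850497 shift=28 [end]
Varint 6: bytes[11:15] = C1 8B FC 1D -> value 62850497 (4 byte(s))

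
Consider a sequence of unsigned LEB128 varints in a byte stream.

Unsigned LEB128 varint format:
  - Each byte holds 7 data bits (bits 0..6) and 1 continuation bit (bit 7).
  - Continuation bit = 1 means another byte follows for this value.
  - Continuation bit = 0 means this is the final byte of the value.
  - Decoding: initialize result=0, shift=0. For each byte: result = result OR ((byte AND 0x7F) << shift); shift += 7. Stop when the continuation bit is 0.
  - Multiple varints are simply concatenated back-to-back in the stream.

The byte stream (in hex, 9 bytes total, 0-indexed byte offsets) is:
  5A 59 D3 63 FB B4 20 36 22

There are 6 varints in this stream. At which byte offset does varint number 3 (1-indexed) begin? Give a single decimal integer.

Answer: 2

Derivation:
  byte[0]=0x5A cont=0 payload=0x5A=90: acc |= 90<<0 -> acc=90 shift=7 [end]
Varint 1: bytes[0:1] = 5A -> value 90 (1 byte(s))
  byte[1]=0x59 cont=0 payload=0x59=89: acc |= 89<<0 -> acc=89 shift=7 [end]
Varint 2: bytes[1:2] = 59 -> value 89 (1 byte(s))
  byte[2]=0xD3 cont=1 payload=0x53=83: acc |= 83<<0 -> acc=83 shift=7
  byte[3]=0x63 cont=0 payload=0x63=99: acc |= 99<<7 -> acc=12755 shift=14 [end]
Varint 3: bytes[2:4] = D3 63 -> value 12755 (2 byte(s))
  byte[4]=0xFB cont=1 payload=0x7B=123: acc |= 123<<0 -> acc=123 shift=7
  byte[5]=0xB4 cont=1 payload=0x34=52: acc |= 52<<7 -> acc=6779 shift=14
  byte[6]=0x20 cont=0 payload=0x20=32: acc |= 32<<14 -> acc=531067 shift=21 [end]
Varint 4: bytes[4:7] = FB B4 20 -> value 531067 (3 byte(s))
  byte[7]=0x36 cont=0 payload=0x36=54: acc |= 54<<0 -> acc=54 shift=7 [end]
Varint 5: bytes[7:8] = 36 -> value 54 (1 byte(s))
  byte[8]=0x22 cont=0 payload=0x22=34: acc |= 34<<0 -> acc=34 shift=7 [end]
Varint 6: bytes[8:9] = 22 -> value 34 (1 byte(s))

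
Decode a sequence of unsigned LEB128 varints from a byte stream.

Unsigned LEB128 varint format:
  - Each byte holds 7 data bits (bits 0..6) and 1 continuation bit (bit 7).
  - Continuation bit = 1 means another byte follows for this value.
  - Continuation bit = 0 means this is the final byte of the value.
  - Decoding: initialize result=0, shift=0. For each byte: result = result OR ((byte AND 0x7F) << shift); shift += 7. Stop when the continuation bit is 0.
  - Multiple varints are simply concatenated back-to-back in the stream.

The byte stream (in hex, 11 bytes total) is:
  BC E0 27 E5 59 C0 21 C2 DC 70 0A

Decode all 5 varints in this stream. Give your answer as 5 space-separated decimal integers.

Answer: 651324 11493 4288 1846850 10

Derivation:
  byte[0]=0xBC cont=1 payload=0x3C=60: acc |= 60<<0 -> acc=60 shift=7
  byte[1]=0xE0 cont=1 payload=0x60=96: acc |= 96<<7 -> acc=12348 shift=14
  byte[2]=0x27 cont=0 payload=0x27=39: acc |= 39<<14 -> acc=651324 shift=21 [end]
Varint 1: bytes[0:3] = BC E0 27 -> value 651324 (3 byte(s))
  byte[3]=0xE5 cont=1 payload=0x65=101: acc |= 101<<0 -> acc=101 shift=7
  byte[4]=0x59 cont=0 payload=0x59=89: acc |= 89<<7 -> acc=11493 shift=14 [end]
Varint 2: bytes[3:5] = E5 59 -> value 11493 (2 byte(s))
  byte[5]=0xC0 cont=1 payload=0x40=64: acc |= 64<<0 -> acc=64 shift=7
  byte[6]=0x21 cont=0 payload=0x21=33: acc |= 33<<7 -> acc=4288 shift=14 [end]
Varint 3: bytes[5:7] = C0 21 -> value 4288 (2 byte(s))
  byte[7]=0xC2 cont=1 payload=0x42=66: acc |= 66<<0 -> acc=66 shift=7
  byte[8]=0xDC cont=1 payload=0x5C=92: acc |= 92<<7 -> acc=11842 shift=14
  byte[9]=0x70 cont=0 payload=0x70=112: acc |= 112<<14 -> acc=1846850 shift=21 [end]
Varint 4: bytes[7:10] = C2 DC 70 -> value 1846850 (3 byte(s))
  byte[10]=0x0A cont=0 payload=0x0A=10: acc |= 10<<0 -> acc=10 shift=7 [end]
Varint 5: bytes[10:11] = 0A -> value 10 (1 byte(s))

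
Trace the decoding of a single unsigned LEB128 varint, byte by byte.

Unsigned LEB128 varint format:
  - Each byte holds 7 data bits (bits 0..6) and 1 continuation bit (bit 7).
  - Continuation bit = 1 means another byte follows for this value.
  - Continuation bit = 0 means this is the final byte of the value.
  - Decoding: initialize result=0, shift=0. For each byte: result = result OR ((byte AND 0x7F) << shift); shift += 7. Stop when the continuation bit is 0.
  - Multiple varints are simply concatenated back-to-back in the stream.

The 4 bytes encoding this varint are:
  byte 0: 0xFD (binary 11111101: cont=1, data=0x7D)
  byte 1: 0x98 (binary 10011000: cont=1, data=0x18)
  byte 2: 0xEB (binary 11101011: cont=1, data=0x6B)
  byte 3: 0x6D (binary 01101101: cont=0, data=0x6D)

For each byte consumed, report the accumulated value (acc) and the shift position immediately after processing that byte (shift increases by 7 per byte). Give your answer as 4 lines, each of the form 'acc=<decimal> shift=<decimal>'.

byte 0=0xFD: payload=0x7D=125, contrib = 125<<0 = 125; acc -> 125, shift -> 7
byte 1=0x98: payload=0x18=24, contrib = 24<<7 = 3072; acc -> 3197, shift -> 14
byte 2=0xEB: payload=0x6B=107, contrib = 107<<14 = 1753088; acc -> 1756285, shift -> 21
byte 3=0x6D: payload=0x6D=109, contrib = 109<<21 = 228589568; acc -> 230345853, shift -> 28

Answer: acc=125 shift=7
acc=3197 shift=14
acc=1756285 shift=21
acc=230345853 shift=28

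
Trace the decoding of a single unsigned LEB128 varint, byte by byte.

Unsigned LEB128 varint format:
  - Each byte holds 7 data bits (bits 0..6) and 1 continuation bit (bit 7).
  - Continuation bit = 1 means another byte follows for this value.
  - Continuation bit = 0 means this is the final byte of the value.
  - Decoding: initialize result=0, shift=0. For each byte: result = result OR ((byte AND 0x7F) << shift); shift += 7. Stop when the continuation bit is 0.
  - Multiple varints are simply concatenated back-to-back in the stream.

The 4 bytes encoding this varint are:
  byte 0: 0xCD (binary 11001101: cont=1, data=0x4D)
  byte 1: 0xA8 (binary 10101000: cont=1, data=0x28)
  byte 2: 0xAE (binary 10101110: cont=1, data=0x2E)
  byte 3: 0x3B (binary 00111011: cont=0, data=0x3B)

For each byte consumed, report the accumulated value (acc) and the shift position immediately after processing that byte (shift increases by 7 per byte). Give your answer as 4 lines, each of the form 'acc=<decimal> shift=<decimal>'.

Answer: acc=77 shift=7
acc=5197 shift=14
acc=758861 shift=21
acc=124490829 shift=28

Derivation:
byte 0=0xCD: payload=0x4D=77, contrib = 77<<0 = 77; acc -> 77, shift -> 7
byte 1=0xA8: payload=0x28=40, contrib = 40<<7 = 5120; acc -> 5197, shift -> 14
byte 2=0xAE: payload=0x2E=46, contrib = 46<<14 = 753664; acc -> 758861, shift -> 21
byte 3=0x3B: payload=0x3B=59, contrib = 59<<21 = 123731968; acc -> 124490829, shift -> 28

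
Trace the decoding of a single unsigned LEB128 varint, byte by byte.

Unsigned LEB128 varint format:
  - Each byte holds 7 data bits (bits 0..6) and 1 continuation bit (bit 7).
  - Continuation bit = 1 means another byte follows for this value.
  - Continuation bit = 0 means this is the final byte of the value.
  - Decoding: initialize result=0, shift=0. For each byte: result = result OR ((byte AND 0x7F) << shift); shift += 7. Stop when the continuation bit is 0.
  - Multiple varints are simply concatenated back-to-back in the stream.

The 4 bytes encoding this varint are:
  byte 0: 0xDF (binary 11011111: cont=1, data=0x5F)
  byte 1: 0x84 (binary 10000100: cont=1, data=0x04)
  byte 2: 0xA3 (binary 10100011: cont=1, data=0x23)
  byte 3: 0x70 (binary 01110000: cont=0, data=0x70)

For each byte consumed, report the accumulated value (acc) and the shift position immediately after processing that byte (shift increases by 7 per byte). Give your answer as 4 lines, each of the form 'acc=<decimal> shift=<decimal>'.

Answer: acc=95 shift=7
acc=607 shift=14
acc=574047 shift=21
acc=235455071 shift=28

Derivation:
byte 0=0xDF: payload=0x5F=95, contrib = 95<<0 = 95; acc -> 95, shift -> 7
byte 1=0x84: payload=0x04=4, contrib = 4<<7 = 512; acc -> 607, shift -> 14
byte 2=0xA3: payload=0x23=35, contrib = 35<<14 = 573440; acc -> 574047, shift -> 21
byte 3=0x70: payload=0x70=112, contrib = 112<<21 = 234881024; acc -> 235455071, shift -> 28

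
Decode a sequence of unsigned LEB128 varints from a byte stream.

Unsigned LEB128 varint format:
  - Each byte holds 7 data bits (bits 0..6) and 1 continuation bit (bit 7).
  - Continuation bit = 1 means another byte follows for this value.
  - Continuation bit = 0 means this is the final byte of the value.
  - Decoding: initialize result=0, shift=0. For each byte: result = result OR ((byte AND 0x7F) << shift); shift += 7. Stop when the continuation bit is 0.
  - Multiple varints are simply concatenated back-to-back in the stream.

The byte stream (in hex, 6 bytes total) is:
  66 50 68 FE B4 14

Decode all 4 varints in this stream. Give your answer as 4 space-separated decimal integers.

  byte[0]=0x66 cont=0 payload=0x66=102: acc |= 102<<0 -> acc=102 shift=7 [end]
Varint 1: bytes[0:1] = 66 -> value 102 (1 byte(s))
  byte[1]=0x50 cont=0 payload=0x50=80: acc |= 80<<0 -> acc=80 shift=7 [end]
Varint 2: bytes[1:2] = 50 -> value 80 (1 byte(s))
  byte[2]=0x68 cont=0 payload=0x68=104: acc |= 104<<0 -> acc=104 shift=7 [end]
Varint 3: bytes[2:3] = 68 -> value 104 (1 byte(s))
  byte[3]=0xFE cont=1 payload=0x7E=126: acc |= 126<<0 -> acc=126 shift=7
  byte[4]=0xB4 cont=1 payload=0x34=52: acc |= 52<<7 -> acc=6782 shift=14
  byte[5]=0x14 cont=0 payload=0x14=20: acc |= 20<<14 -> acc=334462 shift=21 [end]
Varint 4: bytes[3:6] = FE B4 14 -> value 334462 (3 byte(s))

Answer: 102 80 104 334462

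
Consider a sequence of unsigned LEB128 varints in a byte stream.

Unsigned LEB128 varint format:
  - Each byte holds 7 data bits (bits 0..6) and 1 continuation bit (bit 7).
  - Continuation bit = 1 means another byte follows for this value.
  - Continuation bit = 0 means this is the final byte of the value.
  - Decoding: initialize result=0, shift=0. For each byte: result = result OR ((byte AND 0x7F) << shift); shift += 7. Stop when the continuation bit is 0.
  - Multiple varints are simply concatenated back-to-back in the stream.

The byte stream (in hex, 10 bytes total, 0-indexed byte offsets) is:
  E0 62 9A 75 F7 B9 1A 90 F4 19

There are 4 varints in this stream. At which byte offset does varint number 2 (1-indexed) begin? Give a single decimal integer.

  byte[0]=0xE0 cont=1 payload=0x60=96: acc |= 96<<0 -> acc=96 shift=7
  byte[1]=0x62 cont=0 payload=0x62=98: acc |= 98<<7 -> acc=12640 shift=14 [end]
Varint 1: bytes[0:2] = E0 62 -> value 12640 (2 byte(s))
  byte[2]=0x9A cont=1 payload=0x1A=26: acc |= 26<<0 -> acc=26 shift=7
  byte[3]=0x75 cont=0 payload=0x75=117: acc |= 117<<7 -> acc=15002 shift=14 [end]
Varint 2: bytes[2:4] = 9A 75 -> value 15002 (2 byte(s))
  byte[4]=0xF7 cont=1 payload=0x77=119: acc |= 119<<0 -> acc=119 shift=7
  byte[5]=0xB9 cont=1 payload=0x39=57: acc |= 57<<7 -> acc=7415 shift=14
  byte[6]=0x1A cont=0 payload=0x1A=26: acc |= 26<<14 -> acc=433399 shift=21 [end]
Varint 3: bytes[4:7] = F7 B9 1A -> value 433399 (3 byte(s))
  byte[7]=0x90 cont=1 payload=0x10=16: acc |= 16<<0 -> acc=16 shift=7
  byte[8]=0xF4 cont=1 payload=0x74=116: acc |= 116<<7 -> acc=14864 shift=14
  byte[9]=0x19 cont=0 payload=0x19=25: acc |= 25<<14 -> acc=424464 shift=21 [end]
Varint 4: bytes[7:10] = 90 F4 19 -> value 424464 (3 byte(s))

Answer: 2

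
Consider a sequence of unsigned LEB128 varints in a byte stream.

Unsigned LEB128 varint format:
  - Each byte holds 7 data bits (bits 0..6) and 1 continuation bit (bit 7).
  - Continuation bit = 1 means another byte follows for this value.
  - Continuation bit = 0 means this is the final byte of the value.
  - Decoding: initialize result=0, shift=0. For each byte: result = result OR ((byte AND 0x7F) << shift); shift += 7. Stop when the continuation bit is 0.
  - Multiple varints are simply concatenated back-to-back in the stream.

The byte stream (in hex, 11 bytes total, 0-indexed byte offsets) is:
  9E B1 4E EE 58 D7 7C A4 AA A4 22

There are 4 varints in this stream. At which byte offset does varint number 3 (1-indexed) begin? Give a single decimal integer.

Answer: 5

Derivation:
  byte[0]=0x9E cont=1 payload=0x1E=30: acc |= 30<<0 -> acc=30 shift=7
  byte[1]=0xB1 cont=1 payload=0x31=49: acc |= 49<<7 -> acc=6302 shift=14
  byte[2]=0x4E cont=0 payload=0x4E=78: acc |= 78<<14 -> acc=1284254 shift=21 [end]
Varint 1: bytes[0:3] = 9E B1 4E -> value 1284254 (3 byte(s))
  byte[3]=0xEE cont=1 payload=0x6E=110: acc |= 110<<0 -> acc=110 shift=7
  byte[4]=0x58 cont=0 payload=0x58=88: acc |= 88<<7 -> acc=11374 shift=14 [end]
Varint 2: bytes[3:5] = EE 58 -> value 11374 (2 byte(s))
  byte[5]=0xD7 cont=1 payload=0x57=87: acc |= 87<<0 -> acc=87 shift=7
  byte[6]=0x7C cont=0 payload=0x7C=124: acc |= 124<<7 -> acc=15959 shift=14 [end]
Varint 3: bytes[5:7] = D7 7C -> value 15959 (2 byte(s))
  byte[7]=0xA4 cont=1 payload=0x24=36: acc |= 36<<0 -> acc=36 shift=7
  byte[8]=0xAA cont=1 payload=0x2A=42: acc |= 42<<7 -> acc=5412 shift=14
  byte[9]=0xA4 cont=1 payload=0x24=36: acc |= 36<<14 -> acc=595236 shift=21
  byte[10]=0x22 cont=0 payload=0x22=34: acc |= 34<<21 -> acc=71898404 shift=28 [end]
Varint 4: bytes[7:11] = A4 AA A4 22 -> value 71898404 (4 byte(s))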